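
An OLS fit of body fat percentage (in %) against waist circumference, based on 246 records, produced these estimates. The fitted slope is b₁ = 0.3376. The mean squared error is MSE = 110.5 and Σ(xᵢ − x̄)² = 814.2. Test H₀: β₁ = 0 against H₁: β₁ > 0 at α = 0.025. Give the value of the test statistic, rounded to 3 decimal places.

SE(b₁) = √(MSE/Sₓₓ) = √(110.5/814.2) = 0.368397.
t = 0.3376 / 0.368397 = 0.916.
df = n − 2 = 244.
One-sided p ≈ 0.1802, which is ≥ 0.025, so fail to reject H₀.
The data do not give significant evidence that the true slope on waist circumference is positive.

t = 0.916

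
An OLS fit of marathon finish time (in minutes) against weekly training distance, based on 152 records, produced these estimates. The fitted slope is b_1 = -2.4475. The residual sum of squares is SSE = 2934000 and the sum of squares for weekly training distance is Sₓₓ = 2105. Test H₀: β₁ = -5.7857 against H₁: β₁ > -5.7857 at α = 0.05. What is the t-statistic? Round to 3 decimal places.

MSE = SSE/(n − 2) = 2934000/150 = 19560.
SE(b_1) = √(MSE/Sₓₓ) = √(19560/2105) = 3.0483.
t = (-2.4475 − (-5.7857)) / 3.0483 = 1.095.
df = n − 2 = 150.
One-sided p ≈ 0.1376, which is ≥ 0.05, so fail to reject H₀.
The data do not give significant evidence that the true slope on weekly training distance exceeds -5.7857 minutes per unit.

t = 1.095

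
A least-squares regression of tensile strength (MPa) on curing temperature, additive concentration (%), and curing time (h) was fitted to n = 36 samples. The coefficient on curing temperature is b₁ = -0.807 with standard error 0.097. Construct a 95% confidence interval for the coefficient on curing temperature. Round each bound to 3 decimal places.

df = n − k − 1 = 36 − 3 − 1 = 32.
t* = t_{0.025, 32} = 2.036933.
Margin = t* × SE = 2.036933 × 0.097 = 0.19758.
CI: -0.807 ± 0.19758 → (-1.005, -0.609).
With 95% confidence, each one-unit increase in curing temperature is associated with a change of between -1.005 and -0.609 MPa in tensile strength, holding the other predictors fixed.

(-1.005, -0.609)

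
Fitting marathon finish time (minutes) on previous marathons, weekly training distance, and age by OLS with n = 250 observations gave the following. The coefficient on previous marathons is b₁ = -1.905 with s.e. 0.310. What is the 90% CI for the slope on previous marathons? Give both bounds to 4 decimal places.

df = n − k − 1 = 250 − 3 − 1 = 246.
t* = t_{0.05, 246} = 1.651071.
Margin = t* × SE = 1.651071 × 0.310 = 0.511832.
CI: -1.905 ± 0.511832 → (-2.4168, -1.3932).
With 90% confidence, each one-unit increase in previous marathons is associated with a change of between -2.4168 and -1.3932 minutes in marathon finish time, holding the other predictors fixed.

(-2.4168, -1.3932)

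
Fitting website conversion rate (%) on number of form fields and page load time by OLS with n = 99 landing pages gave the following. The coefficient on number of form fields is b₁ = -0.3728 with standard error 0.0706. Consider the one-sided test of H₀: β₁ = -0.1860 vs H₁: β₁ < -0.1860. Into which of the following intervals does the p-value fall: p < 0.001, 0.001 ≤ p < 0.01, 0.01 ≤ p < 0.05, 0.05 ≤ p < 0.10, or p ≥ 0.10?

0.001 ≤ p < 0.01

t = (-0.3728 − (-0.1860)) / 0.0706 = -2.646.
df = n − k − 1 = 99 − 2 − 1 = 96.
One-sided p = P(T_{96} < t) ≈ 0.0048.
So 0.001 ≤ p < 0.01.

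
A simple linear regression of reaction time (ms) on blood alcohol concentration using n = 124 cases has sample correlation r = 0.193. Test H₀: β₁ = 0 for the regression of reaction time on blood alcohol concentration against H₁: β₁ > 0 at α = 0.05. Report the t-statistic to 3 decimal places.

t = r·√(n − 2)/√(1 − r²) = 0.193·√122/√0.962751 = 2.173.
df = n − 2 = 122.
One-sided p ≈ 0.0159, which is < 0.05, so reject H₀.
There is evidence of a linear association between blood alcohol concentration and reaction time.

t = 2.173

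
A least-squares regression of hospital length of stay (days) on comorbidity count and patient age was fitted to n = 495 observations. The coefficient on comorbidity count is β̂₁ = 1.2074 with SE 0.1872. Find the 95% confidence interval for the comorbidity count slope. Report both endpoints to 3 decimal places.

(0.840, 1.575)

df = n − k − 1 = 495 − 2 − 1 = 492.
t* = t_{0.025, 492} = 1.964797.
Margin = t* × SE = 1.964797 × 0.1872 = 0.36781.
CI: 1.2074 ± 0.36781 → (0.840, 1.575).
With 95% confidence, each one-unit increase in comorbidity count is associated with a change of between 0.840 and 1.575 days in hospital length of stay, holding the other predictors fixed.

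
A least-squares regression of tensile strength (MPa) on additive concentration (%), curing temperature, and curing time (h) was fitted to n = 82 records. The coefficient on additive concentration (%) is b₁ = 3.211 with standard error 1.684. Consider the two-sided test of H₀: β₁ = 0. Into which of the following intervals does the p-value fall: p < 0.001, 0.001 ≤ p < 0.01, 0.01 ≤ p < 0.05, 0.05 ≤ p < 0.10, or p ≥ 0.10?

t = 3.211 / 1.684 = 1.907.
df = n − k − 1 = 82 − 3 − 1 = 78.
Two-sided p = 2·P(T_{78} > |t|) ≈ 0.0602.
So 0.05 ≤ p < 0.10.

0.05 ≤ p < 0.10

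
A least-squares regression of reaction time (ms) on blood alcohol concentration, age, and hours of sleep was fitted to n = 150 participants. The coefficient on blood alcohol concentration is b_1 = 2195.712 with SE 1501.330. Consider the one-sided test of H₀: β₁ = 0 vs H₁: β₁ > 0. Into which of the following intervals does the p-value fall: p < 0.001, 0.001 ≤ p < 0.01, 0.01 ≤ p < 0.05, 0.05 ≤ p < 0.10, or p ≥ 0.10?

t = 2195.712 / 1501.330 = 1.463.
df = n − k − 1 = 150 − 3 − 1 = 146.
One-sided p = P(T_{146} > t) ≈ 0.0729.
So 0.05 ≤ p < 0.10.

0.05 ≤ p < 0.10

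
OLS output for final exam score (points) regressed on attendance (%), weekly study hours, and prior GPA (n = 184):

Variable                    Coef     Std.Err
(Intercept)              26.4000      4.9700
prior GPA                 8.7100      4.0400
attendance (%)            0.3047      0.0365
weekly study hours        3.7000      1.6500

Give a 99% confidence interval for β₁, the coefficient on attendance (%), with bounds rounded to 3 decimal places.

(0.210, 0.400)

Read off: b = 0.3047, SE = 0.0365 for attendance (%).
df = n − k − 1 = 184 − 3 − 1 = 180.
t* = t_{0.005, 180} = 2.603418.
Margin = t* × SE = 2.603418 × 0.0365 = 0.09502.
CI: 0.3047 ± 0.09502 → (0.210, 0.400).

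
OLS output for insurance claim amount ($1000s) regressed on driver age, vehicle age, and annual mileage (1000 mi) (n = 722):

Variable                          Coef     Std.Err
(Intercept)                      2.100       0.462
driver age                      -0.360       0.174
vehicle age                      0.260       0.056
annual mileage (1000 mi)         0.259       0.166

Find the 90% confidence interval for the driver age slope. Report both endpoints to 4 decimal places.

Read off: b = -0.360, SE = 0.174 for driver age.
df = n − k − 1 = 722 − 3 − 1 = 718.
t* = t_{0.05, 718} = 1.646979.
Margin = t* × SE = 1.646979 × 0.174 = 0.286574.
CI: -0.360 ± 0.286574 → (-0.6466, -0.0734).

(-0.6466, -0.0734)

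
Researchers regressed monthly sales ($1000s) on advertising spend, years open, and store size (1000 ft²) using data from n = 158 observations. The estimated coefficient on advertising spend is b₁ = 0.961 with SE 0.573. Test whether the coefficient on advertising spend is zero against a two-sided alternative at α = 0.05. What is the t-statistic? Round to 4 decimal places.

H₀: β₁ = 0 vs H₁: β₁ ≠ 0.
t = (b₁ − β₁⁰)/SE = 0.961 / 0.573 = 1.6771.
df = n − k − 1 = 158 − 3 − 1 = 154.
Two-sided p ≈ 0.0955, which is ≥ 0.05, so fail to reject H₀.
The data do not give significant evidence of an association between advertising spend and monthly sales, after adjusting for the other predictors.

t = 1.6771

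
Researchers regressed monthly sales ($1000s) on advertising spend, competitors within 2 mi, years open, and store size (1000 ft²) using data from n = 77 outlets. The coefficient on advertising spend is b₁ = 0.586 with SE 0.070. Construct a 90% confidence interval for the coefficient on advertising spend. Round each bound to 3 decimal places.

df = n − k − 1 = 77 − 4 − 1 = 72.
t* = t_{0.05, 72} = 1.666294.
Margin = t* × SE = 1.666294 × 0.070 = 0.11664.
CI: 0.586 ± 0.11664 → (0.469, 0.703).
With 90% confidence, each one-unit increase in advertising spend is associated with a change of between 0.469 and 0.703 $1000s in monthly sales, holding the other predictors fixed.

(0.469, 0.703)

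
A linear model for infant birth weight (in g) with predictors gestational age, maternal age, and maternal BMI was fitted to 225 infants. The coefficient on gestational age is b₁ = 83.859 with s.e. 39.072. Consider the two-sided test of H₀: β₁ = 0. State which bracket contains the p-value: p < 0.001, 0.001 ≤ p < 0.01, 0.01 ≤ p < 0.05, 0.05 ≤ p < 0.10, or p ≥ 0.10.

t = 83.859 / 39.072 = 2.146.
df = n − k − 1 = 225 − 3 − 1 = 221.
Two-sided p = 2·P(T_{221} > |t|) ≈ 0.0329.
So 0.01 ≤ p < 0.05.

0.01 ≤ p < 0.05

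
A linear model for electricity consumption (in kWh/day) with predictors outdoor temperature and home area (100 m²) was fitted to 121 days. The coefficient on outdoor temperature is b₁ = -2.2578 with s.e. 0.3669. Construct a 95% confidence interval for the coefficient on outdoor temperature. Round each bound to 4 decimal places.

df = n − k − 1 = 121 − 2 − 1 = 118.
t* = t_{0.025, 118} = 1.980272.
Margin = t* × SE = 1.980272 × 0.3669 = 0.726562.
CI: -2.2578 ± 0.726562 → (-2.9844, -1.5312).
With 95% confidence, each one-unit increase in outdoor temperature is associated with a change of between -2.9844 and -1.5312 kWh/day in electricity consumption, holding the other predictors fixed.

(-2.9844, -1.5312)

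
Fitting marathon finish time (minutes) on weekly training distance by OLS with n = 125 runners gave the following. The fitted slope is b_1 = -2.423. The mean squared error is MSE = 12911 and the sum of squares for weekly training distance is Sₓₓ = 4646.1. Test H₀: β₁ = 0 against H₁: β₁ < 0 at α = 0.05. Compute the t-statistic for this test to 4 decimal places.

t = -1.4535

SE(b_1) = √(MSE/Sₓₓ) = √(12911/4646.1) = 1.667.
t = -2.423 / 1.667 = -1.4535.
df = n − 2 = 123.
One-sided p ≈ 0.0743, which is ≥ 0.05, so fail to reject H₀.
The data do not give significant evidence that the true slope on weekly training distance is negative.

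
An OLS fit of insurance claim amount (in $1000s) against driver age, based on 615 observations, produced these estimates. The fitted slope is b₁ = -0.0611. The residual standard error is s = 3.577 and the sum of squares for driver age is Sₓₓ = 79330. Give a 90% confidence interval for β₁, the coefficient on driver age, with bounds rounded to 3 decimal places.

(-0.082, -0.040)

SE(b₁) = s/√Sₓₓ = 3.577/√79330 = 0.0126999.
df = n − 2 = 613.
t* = t_{0.05, 613} = 1.647343.
Margin = t* × SE = 1.647343 × 0.0126999 = 0.02092.
CI: -0.0611 ± 0.02092 → (-0.082, -0.040).
With 90% confidence, each one-unit increase in driver age is associated with a change of between -0.082 and -0.040 $1000s in insurance claim amount.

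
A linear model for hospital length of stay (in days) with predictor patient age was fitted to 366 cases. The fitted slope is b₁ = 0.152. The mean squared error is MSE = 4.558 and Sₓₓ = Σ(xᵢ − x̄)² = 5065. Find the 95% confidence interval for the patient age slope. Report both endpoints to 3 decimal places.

(0.093, 0.211)

SE(b₁) = √(MSE/Sₓₓ) = √(4.558/5065) = 0.0299984.
df = n − 2 = 364.
t* = t_{0.025, 364} = 1.966503.
Margin = t* × SE = 1.966503 × 0.0299984 = 0.05899.
CI: 0.152 ± 0.05899 → (0.093, 0.211).
With 95% confidence, each one-unit increase in patient age is associated with a change of between 0.093 and 0.211 days in hospital length of stay.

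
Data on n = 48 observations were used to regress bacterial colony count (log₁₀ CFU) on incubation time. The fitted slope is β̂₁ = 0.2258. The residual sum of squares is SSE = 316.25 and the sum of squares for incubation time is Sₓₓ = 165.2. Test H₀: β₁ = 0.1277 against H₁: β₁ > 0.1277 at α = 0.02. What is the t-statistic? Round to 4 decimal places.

MSE = SSE/(n − 2) = 316.25/46 = 6.875.
SE(β̂₁) = √(MSE/Sₓₓ) = √(6.875/165.2) = 0.204001.
t = (0.2258 − 0.1277) / 0.204001 = 0.4809.
df = n − 2 = 46.
One-sided p ≈ 0.3164, which is ≥ 0.02, so fail to reject H₀.
The data do not give significant evidence that the true slope on incubation time exceeds 0.1277 log₁₀ CFU per unit.

t = 0.4809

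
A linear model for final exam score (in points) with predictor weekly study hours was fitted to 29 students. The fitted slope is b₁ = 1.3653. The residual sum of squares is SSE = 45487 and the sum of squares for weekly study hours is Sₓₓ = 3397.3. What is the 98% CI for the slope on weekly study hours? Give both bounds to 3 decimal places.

MSE = SSE/(n − 2) = 45487/27 = 1684.7.
SE(b₁) = √(MSE/Sₓₓ) = √(1684.7/3397.3) = 0.704198.
df = n − 2 = 27.
t* = t_{0.01, 27} = 2.47266.
Margin = t* × SE = 2.47266 × 0.704198 = 1.74124.
CI: 1.3653 ± 1.74124 → (-0.376, 3.107).
With 98% confidence, each one-unit increase in weekly study hours is associated with a change of between -0.376 and 3.107 points in final exam score.

(-0.376, 3.107)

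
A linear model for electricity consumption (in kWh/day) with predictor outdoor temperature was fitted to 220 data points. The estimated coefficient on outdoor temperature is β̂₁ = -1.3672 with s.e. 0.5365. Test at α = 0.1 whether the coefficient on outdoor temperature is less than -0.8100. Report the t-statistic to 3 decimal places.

t = -1.039

H₀: β₁ = -0.8100 vs H₁: β₁ < -0.8100.
t = (β̂₁ − β₁⁰)/SE = (-1.3672 − (-0.8100)) / 0.5365 = -1.039.
df = n − 2 = 220 − 2 = 218.
One-sided p ≈ 0.1501, which is ≥ 0.1, so fail to reject H₀.
The data do not give significant evidence that the true slope on outdoor temperature is below -0.8100 kWh/day per unit.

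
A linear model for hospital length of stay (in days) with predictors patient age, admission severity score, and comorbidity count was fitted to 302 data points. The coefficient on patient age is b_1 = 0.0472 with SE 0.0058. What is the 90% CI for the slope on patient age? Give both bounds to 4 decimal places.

df = n − k − 1 = 302 − 3 − 1 = 298.
t* = t_{0.05, 298} = 1.649983.
Margin = t* × SE = 1.649983 × 0.0058 = 0.009570.
CI: 0.0472 ± 0.009570 → (0.0376, 0.0568).
With 90% confidence, each one-unit increase in patient age is associated with a change of between 0.0376 and 0.0568 days in hospital length of stay, holding the other predictors fixed.

(0.0376, 0.0568)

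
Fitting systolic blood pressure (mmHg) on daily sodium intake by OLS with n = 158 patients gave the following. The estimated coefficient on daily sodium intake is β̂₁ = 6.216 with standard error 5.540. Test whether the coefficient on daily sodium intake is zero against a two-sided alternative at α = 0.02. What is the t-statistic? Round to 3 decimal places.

t = 1.122

H₀: β₁ = 0 vs H₁: β₁ ≠ 0.
t = (β̂₁ − β₁⁰)/SE = 6.216 / 5.540 = 1.122.
df = n − 2 = 158 − 2 = 156.
Two-sided p ≈ 0.2636, which is ≥ 0.02, so fail to reject H₀.
The data do not give significant evidence of an association between daily sodium intake and systolic blood pressure.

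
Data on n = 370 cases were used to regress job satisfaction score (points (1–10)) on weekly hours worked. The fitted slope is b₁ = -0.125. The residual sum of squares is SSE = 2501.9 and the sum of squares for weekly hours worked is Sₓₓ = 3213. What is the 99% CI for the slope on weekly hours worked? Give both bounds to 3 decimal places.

MSE = SSE/(n − 2) = 2501.9/368 = 6.79864.
SE(b₁) = √(MSE/Sₓₓ) = √(6.79864/3213) = 0.0459998.
df = n − 2 = 368.
t* = t_{0.005, 368} = 2.589255.
Margin = t* × SE = 2.589255 × 0.0459998 = 0.11911.
CI: -0.125 ± 0.11911 → (-0.244, -0.006).
With 99% confidence, each one-unit increase in weekly hours worked is associated with a change of between -0.244 and -0.006 points (1–10) in job satisfaction score.

(-0.244, -0.006)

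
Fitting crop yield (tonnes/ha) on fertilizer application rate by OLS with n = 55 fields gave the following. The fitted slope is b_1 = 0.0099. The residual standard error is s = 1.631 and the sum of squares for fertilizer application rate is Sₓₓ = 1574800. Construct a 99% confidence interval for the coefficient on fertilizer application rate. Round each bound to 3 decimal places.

SE(b_1) = s/√Sₓₓ = 1.631/√1574800 = 0.00129969.
df = n − 2 = 53.
t* = t_{0.005, 53} = 2.671823.
Margin = t* × SE = 2.671823 × 0.00129969 = 0.00347.
CI: 0.0099 ± 0.00347 → (0.006, 0.013).
With 99% confidence, each one-unit increase in fertilizer application rate is associated with a change of between 0.006 and 0.013 tonnes/ha in crop yield.

(0.006, 0.013)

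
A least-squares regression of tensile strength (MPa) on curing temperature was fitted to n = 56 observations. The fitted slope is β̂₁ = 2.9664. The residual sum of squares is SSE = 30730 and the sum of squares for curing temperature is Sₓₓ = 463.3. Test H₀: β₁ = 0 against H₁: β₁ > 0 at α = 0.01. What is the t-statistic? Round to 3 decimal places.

MSE = SSE/(n − 2) = 30730/54 = 569.074.
SE(β̂₁) = √(MSE/Sₓₓ) = √(569.074/463.3) = 1.10829.
t = 2.9664 / 1.10829 = 2.677.
df = n − 2 = 54.
One-sided p ≈ 0.0049, which is < 0.01, so reject H₀.
There is evidence that the true slope on curing temperature is positive.

t = 2.677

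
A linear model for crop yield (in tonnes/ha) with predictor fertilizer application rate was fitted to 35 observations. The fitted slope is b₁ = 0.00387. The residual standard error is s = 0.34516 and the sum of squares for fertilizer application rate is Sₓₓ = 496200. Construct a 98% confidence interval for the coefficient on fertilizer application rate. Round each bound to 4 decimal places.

(0.0027, 0.0051)

SE(b₁) = s/√Sₓₓ = 0.34516/√496200 = 0.000489995.
df = n − 2 = 33.
t* = t_{0.01, 33} = 2.444794.
Margin = t* × SE = 2.444794 × 0.000489995 = 0.001198.
CI: 0.00387 ± 0.001198 → (0.0027, 0.0051).
With 98% confidence, each one-unit increase in fertilizer application rate is associated with a change of between 0.0027 and 0.0051 tonnes/ha in crop yield.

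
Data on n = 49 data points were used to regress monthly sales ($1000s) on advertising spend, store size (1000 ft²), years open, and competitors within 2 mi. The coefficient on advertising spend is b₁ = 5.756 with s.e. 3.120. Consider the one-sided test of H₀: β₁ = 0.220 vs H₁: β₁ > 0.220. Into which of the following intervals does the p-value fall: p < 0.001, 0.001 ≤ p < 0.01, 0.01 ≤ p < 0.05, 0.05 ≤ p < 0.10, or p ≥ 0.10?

0.01 ≤ p < 0.05

t = (5.756 − 0.220) / 3.120 = 1.774.
df = n − k − 1 = 49 − 4 − 1 = 44.
One-sided p = P(T_{44} > t) ≈ 0.0415.
So 0.01 ≤ p < 0.05.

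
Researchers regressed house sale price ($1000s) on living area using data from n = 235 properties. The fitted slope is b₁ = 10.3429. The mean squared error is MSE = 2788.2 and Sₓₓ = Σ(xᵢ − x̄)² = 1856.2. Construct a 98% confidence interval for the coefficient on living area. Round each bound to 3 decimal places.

(7.472, 13.214)

SE(b₁) = √(MSE/Sₓₓ) = √(2788.2/1856.2) = 1.2256.
df = n − 2 = 233.
t* = t_{0.01, 233} = 2.342458.
Margin = t* × SE = 2.342458 × 1.2256 = 2.87092.
CI: 10.3429 ± 2.87092 → (7.472, 13.214).
With 98% confidence, each one-unit increase in living area is associated with a change of between 7.472 and 13.214 $1000s in house sale price.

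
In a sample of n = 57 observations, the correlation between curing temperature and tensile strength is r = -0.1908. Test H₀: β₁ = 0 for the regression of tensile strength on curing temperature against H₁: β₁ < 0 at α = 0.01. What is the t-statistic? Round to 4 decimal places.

t = -1.4415

t = r·√(n − 2)/√(1 − r²) = -0.1908·√55/√0.963595 = -1.4415.
df = n − 2 = 55.
One-sided p ≈ 0.0776, which is ≥ 0.01, so fail to reject H₀.
The data do not give significant evidence of a linear association between curing temperature and tensile strength.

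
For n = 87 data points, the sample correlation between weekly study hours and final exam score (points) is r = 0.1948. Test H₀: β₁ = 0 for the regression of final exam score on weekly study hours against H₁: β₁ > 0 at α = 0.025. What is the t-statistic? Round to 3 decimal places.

t = r·√(n − 2)/√(1 − r²) = 0.1948·√85/√0.962053 = 1.831.
df = n − 2 = 85.
One-sided p ≈ 0.0353, which is ≥ 0.025, so fail to reject H₀.
The data do not give significant evidence of a linear association between weekly study hours and final exam score.

t = 1.831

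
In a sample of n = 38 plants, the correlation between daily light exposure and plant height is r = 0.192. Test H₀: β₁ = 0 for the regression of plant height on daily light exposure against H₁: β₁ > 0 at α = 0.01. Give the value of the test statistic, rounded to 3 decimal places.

t = 1.174

t = r·√(n − 2)/√(1 − r²) = 0.192·√36/√0.963136 = 1.174.
df = n − 2 = 36.
One-sided p ≈ 0.1241, which is ≥ 0.01, so fail to reject H₀.
The data do not give significant evidence of a linear association between daily light exposure and plant height.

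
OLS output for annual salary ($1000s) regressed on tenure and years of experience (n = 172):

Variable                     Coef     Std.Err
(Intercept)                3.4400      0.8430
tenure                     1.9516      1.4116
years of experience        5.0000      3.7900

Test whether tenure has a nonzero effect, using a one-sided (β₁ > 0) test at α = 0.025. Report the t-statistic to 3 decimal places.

Read off: b = 1.9516, SE = 1.4116 for tenure.
H₀: β₁ = 0 vs H₁: β₁ > 0.
t = 1.9516 / 1.4116 = 1.383.
df = n − k − 1 = 172 − 2 − 1 = 169.
One-sided p ≈ 0.0843, which is ≥ 0.025, so fail to reject H₀.
The data do not give significant evidence that the true slope on tenure is positive, holding the other predictors fixed.

t = 1.383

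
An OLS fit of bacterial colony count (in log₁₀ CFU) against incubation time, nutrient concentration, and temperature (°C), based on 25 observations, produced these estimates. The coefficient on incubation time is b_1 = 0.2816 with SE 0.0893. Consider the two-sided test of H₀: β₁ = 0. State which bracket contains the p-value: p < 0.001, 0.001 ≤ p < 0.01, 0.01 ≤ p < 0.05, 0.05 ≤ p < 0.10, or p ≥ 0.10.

t = 0.2816 / 0.0893 = 3.153.
df = n − k − 1 = 25 − 3 − 1 = 21.
Two-sided p = 2·P(T_{21} > |t|) ≈ 0.0048.
So 0.001 ≤ p < 0.01.

0.001 ≤ p < 0.01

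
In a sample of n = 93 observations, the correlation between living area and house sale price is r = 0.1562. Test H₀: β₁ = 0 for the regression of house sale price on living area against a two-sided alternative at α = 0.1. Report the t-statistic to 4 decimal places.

t = 1.5086

t = r·√(n − 2)/√(1 − r²) = 0.1562·√91/√0.975602 = 1.5086.
df = n − 2 = 91.
Two-sided p ≈ 0.1349, which is ≥ 0.1, so fail to reject H₀.
The data do not give significant evidence of a linear association between living area and house sale price.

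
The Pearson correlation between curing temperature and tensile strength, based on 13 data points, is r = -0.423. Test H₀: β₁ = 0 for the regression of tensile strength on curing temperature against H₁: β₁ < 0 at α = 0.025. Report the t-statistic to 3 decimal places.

t = -1.548

t = r·√(n − 2)/√(1 − r²) = -0.423·√11/√0.821071 = -1.548.
df = n − 2 = 11.
One-sided p ≈ 0.0749, which is ≥ 0.025, so fail to reject H₀.
The data do not give significant evidence of a linear association between curing temperature and tensile strength.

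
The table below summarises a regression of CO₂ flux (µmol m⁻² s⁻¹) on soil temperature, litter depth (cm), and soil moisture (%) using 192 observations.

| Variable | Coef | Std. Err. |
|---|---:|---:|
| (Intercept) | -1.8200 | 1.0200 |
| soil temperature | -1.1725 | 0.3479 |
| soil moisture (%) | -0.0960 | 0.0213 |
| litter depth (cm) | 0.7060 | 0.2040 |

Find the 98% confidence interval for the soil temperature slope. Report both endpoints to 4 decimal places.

(-1.9888, -0.3562)

Read off: b = -1.1725, SE = 0.3479 for soil temperature.
df = n − k − 1 = 192 − 3 − 1 = 188.
t* = t_{0.01, 188} = 2.346346.
Margin = t* × SE = 2.346346 × 0.3479 = 0.816294.
CI: -1.1725 ± 0.816294 → (-1.9888, -0.3562).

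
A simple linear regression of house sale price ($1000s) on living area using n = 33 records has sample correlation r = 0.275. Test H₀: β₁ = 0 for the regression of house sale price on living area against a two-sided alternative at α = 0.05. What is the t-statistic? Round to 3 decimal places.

t = r·√(n − 2)/√(1 − r²) = 0.275·√31/√0.924375 = 1.593.
df = n − 2 = 31.
Two-sided p ≈ 0.1214, which is ≥ 0.05, so fail to reject H₀.
The data do not give significant evidence of a linear association between living area and house sale price.

t = 1.593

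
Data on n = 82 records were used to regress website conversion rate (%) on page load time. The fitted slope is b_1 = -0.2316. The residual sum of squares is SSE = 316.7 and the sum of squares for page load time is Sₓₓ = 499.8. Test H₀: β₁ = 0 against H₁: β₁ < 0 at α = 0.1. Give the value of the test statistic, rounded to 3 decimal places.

t = -2.602

MSE = SSE/(n − 2) = 316.7/80 = 3.95875.
SE(b_1) = √(MSE/Sₓₓ) = √(3.95875/499.8) = 0.0889981.
t = -0.2316 / 0.0889981 = -2.602.
df = n − 2 = 80.
One-sided p ≈ 0.0055, which is < 0.1, so reject H₀.
There is evidence that the true slope on page load time is negative.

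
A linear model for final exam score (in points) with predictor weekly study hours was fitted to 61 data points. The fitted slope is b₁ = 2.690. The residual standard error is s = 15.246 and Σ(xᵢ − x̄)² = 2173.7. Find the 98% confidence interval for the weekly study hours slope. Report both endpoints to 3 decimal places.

(1.908, 3.472)

SE(b₁) = s/√Sₓₓ = 15.246/√2173.7 = 0.327006.
df = n − 2 = 59.
t* = t_{0.01, 59} = 2.391229.
Margin = t* × SE = 2.391229 × 0.327006 = 0.78195.
CI: 2.690 ± 0.78195 → (1.908, 3.472).
With 98% confidence, each one-unit increase in weekly study hours is associated with a change of between 1.908 and 3.472 points in final exam score.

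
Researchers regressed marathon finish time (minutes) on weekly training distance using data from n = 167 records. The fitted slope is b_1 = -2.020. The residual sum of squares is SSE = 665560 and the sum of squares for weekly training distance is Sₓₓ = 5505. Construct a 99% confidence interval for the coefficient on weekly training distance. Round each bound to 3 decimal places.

(-4.251, 0.211)

MSE = SSE/(n − 2) = 665560/165 = 4033.7.
SE(b_1) = √(MSE/Sₓₓ) = √(4033.7/5505) = 0.855998.
df = n − 2 = 165.
t* = t_{0.005, 165} = 2.605954.
Margin = t* × SE = 2.605954 × 0.855998 = 2.23069.
CI: -2.020 ± 2.23069 → (-4.251, 0.211).
With 99% confidence, each one-unit increase in weekly training distance is associated with a change of between -4.251 and 0.211 minutes in marathon finish time.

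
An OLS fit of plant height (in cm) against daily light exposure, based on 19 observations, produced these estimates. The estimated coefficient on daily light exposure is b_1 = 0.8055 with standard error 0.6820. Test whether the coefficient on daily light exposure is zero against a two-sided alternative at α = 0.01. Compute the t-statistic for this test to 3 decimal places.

H₀: β₁ = 0 vs H₁: β₁ ≠ 0.
t = (b_1 − β₁⁰)/SE = 0.8055 / 0.6820 = 1.181.
df = n − 2 = 19 − 2 = 17.
Two-sided p ≈ 0.2538, which is ≥ 0.01, so fail to reject H₀.
The data do not give significant evidence of an association between daily light exposure and plant height.

t = 1.181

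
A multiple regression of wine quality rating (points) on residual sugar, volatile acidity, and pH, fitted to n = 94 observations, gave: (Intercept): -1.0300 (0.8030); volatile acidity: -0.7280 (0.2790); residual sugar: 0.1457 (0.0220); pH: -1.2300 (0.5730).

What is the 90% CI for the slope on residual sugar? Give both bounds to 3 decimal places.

Read off: b = 0.1457, SE = 0.0220 for residual sugar.
df = n − k − 1 = 94 − 3 − 1 = 90.
t* = t_{0.05, 90} = 1.661961.
Margin = t* × SE = 1.661961 × 0.0220 = 0.03656.
CI: 0.1457 ± 0.03656 → (0.109, 0.182).

(0.109, 0.182)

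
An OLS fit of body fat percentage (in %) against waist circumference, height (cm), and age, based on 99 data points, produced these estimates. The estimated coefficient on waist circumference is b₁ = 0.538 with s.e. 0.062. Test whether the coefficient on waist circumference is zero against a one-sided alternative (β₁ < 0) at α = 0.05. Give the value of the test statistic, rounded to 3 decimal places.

H₀: β₁ = 0 vs H₁: β₁ < 0.
t = (b₁ − β₁⁰)/SE = 0.538 / 0.062 = 8.677.
df = n − k − 1 = 99 − 3 − 1 = 95.
One-sided p ≈ 1.0000, which is ≥ 0.05, so fail to reject H₀.
The data do not give significant evidence that the true slope on waist circumference is negative, holding the other predictors fixed.

t = 8.677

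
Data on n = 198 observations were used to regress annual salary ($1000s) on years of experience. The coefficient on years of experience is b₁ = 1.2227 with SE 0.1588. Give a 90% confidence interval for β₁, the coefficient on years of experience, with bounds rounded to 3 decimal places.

df = n − 2 = 198 − 2 = 196.
t* = t_{0.05, 196} = 1.652665.
Margin = t* × SE = 1.652665 × 0.1588 = 0.26244.
CI: 1.2227 ± 0.26244 → (0.960, 1.485).
With 90% confidence, each one-unit increase in years of experience is associated with a change of between 0.960 and 1.485 $1000s in annual salary.

(0.960, 1.485)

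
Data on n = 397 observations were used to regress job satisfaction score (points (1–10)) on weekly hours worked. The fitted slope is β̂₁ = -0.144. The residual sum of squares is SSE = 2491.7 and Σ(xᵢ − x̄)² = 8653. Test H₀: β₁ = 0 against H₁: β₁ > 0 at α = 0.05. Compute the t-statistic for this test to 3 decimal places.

MSE = SSE/(n − 2) = 2491.7/395 = 6.3081.
SE(β̂₁) = √(MSE/Sₓₓ) = √(6.3081/8653) = 0.0270001.
t = -0.144 / 0.0270001 = -5.333.
df = n − 2 = 395.
One-sided p ≈ 1.0000, which is ≥ 0.05, so fail to reject H₀.
The data do not give significant evidence that the true slope on weekly hours worked is positive.

t = -5.333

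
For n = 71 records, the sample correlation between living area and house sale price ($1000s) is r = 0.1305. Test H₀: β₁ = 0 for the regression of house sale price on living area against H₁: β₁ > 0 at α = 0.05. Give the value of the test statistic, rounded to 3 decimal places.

t = 1.093

t = r·√(n − 2)/√(1 − r²) = 0.1305·√69/√0.98297 = 1.093.
df = n − 2 = 69.
One-sided p ≈ 0.1390, which is ≥ 0.05, so fail to reject H₀.
The data do not give significant evidence of a linear association between living area and house sale price.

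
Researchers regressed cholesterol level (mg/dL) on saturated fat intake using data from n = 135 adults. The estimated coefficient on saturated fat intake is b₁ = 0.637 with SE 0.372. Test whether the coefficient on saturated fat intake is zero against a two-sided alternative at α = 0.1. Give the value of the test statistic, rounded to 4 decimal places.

H₀: β₁ = 0 vs H₁: β₁ ≠ 0.
t = (b₁ − β₁⁰)/SE = 0.637 / 0.372 = 1.7124.
df = n − 2 = 135 − 2 = 133.
Two-sided p ≈ 0.0892, which is < 0.1, so reject H₀.
There is evidence that saturated fat intake is associated with cholesterol level.

t = 1.7124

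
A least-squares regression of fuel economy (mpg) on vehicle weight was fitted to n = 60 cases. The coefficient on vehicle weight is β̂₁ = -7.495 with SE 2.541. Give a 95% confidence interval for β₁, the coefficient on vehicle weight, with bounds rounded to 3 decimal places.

df = n − 2 = 60 − 2 = 58.
t* = t_{0.025, 58} = 2.001717.
Margin = t* × SE = 2.001717 × 2.541 = 5.08636.
CI: -7.495 ± 5.08636 → (-12.581, -2.409).
With 95% confidence, each one-unit increase in vehicle weight is associated with a change of between -12.581 and -2.409 mpg in fuel economy.

(-12.581, -2.409)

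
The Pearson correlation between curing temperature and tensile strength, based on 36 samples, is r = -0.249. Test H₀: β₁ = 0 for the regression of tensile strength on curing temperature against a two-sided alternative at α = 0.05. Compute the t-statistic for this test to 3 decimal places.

t = -1.499

t = r·√(n − 2)/√(1 − r²) = -0.249·√34/√0.937999 = -1.499.
df = n − 2 = 34.
Two-sided p ≈ 0.1431, which is ≥ 0.05, so fail to reject H₀.
The data do not give significant evidence of a linear association between curing temperature and tensile strength.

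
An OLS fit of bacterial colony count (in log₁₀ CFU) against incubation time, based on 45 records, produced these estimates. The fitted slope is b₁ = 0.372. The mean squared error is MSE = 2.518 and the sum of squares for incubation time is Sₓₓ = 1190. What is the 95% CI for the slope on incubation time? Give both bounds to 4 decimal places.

SE(b₁) = √(MSE/Sₓₓ) = √(2.518/1190) = 0.0459996.
df = n − 2 = 43.
t* = t_{0.025, 43} = 2.016692.
Margin = t* × SE = 2.016692 × 0.0459996 = 0.092767.
CI: 0.372 ± 0.092767 → (0.2792, 0.4648).
With 95% confidence, each one-unit increase in incubation time is associated with a change of between 0.2792 and 0.4648 log₁₀ CFU in bacterial colony count.

(0.2792, 0.4648)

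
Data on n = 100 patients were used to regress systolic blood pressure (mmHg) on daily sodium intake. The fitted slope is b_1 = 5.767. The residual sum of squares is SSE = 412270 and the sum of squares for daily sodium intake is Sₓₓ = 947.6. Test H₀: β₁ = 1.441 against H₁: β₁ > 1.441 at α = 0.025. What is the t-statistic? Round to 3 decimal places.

MSE = SSE/(n − 2) = 412270/98 = 4206.84.
SE(b_1) = √(MSE/Sₓₓ) = √(4206.84/947.6) = 2.107.
t = (5.767 − 1.441) / 2.107 = 2.053.
df = n − 2 = 98.
One-sided p ≈ 0.0214, which is < 0.025, so reject H₀.
There is evidence that the true slope on daily sodium intake exceeds 1.441 mmHg per unit.

t = 2.053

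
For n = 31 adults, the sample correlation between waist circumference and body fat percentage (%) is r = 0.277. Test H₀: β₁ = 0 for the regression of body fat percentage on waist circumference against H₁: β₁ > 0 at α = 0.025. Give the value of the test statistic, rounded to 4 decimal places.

t = 1.5524

t = r·√(n − 2)/√(1 − r²) = 0.277·√29/√0.923271 = 1.5524.
df = n − 2 = 29.
One-sided p ≈ 0.0657, which is ≥ 0.025, so fail to reject H₀.
The data do not give significant evidence of a linear association between waist circumference and body fat percentage.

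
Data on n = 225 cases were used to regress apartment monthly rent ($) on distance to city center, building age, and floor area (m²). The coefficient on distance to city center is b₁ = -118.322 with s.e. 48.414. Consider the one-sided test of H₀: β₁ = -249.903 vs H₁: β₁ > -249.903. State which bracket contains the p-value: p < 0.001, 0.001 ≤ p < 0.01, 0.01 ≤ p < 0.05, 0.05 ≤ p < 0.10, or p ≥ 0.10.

0.001 ≤ p < 0.01

t = (-118.322 − (-249.903)) / 48.414 = 2.718.
df = n − k − 1 = 225 − 3 − 1 = 221.
One-sided p = P(T_{221} > t) ≈ 0.0035.
So 0.001 ≤ p < 0.01.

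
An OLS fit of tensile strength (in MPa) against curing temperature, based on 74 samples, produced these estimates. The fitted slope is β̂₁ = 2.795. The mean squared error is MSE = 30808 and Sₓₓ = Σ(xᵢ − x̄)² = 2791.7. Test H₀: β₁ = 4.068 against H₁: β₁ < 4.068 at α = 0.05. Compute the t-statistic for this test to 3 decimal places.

t = -0.383

SE(β̂₁) = √(MSE/Sₓₓ) = √(30808/2791.7) = 3.32198.
t = (2.795 − 4.068) / 3.32198 = -0.383.
df = n − 2 = 72.
One-sided p ≈ 0.3513, which is ≥ 0.05, so fail to reject H₀.
The data do not give significant evidence that the true slope on curing temperature is below 4.068 MPa per unit.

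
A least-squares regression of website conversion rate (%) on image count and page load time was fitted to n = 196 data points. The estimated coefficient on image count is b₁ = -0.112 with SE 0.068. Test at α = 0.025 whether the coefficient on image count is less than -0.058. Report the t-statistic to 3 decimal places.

t = -0.794

H₀: β₁ = -0.058 vs H₁: β₁ < -0.058.
t = (b₁ − β₁⁰)/SE = (-0.112 − (-0.058)) / 0.068 = -0.794.
df = n − k − 1 = 196 − 2 − 1 = 193.
One-sided p ≈ 0.2141, which is ≥ 0.025, so fail to reject H₀.
The data do not give significant evidence that the true slope on image count is below -0.058 % per unit, holding the other predictors fixed.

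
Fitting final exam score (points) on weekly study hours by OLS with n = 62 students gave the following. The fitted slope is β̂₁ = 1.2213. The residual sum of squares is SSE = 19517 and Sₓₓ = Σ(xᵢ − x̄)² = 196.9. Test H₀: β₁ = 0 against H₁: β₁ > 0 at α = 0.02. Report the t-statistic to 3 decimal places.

MSE = SSE/(n − 2) = 19517/60 = 325.283.
SE(β̂₁) = √(MSE/Sₓₓ) = √(325.283/196.9) = 1.28531.
t = 1.2213 / 1.28531 = 0.950.
df = n − 2 = 60.
One-sided p ≈ 0.1729, which is ≥ 0.02, so fail to reject H₀.
The data do not give significant evidence that the true slope on weekly study hours is positive.

t = 0.950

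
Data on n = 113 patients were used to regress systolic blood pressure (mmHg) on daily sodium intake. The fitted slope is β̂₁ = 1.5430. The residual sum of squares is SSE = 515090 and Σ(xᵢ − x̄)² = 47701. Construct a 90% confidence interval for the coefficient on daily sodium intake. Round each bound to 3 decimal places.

(1.026, 2.060)

MSE = SSE/(n − 2) = 515090/111 = 4640.45.
SE(β̂₁) = √(MSE/Sₓₓ) = √(4640.45/47701) = 0.311901.
df = n − 2 = 111.
t* = t_{0.05, 111} = 1.658697.
Margin = t* × SE = 1.658697 × 0.311901 = 0.51735.
CI: 1.5430 ± 0.51735 → (1.026, 2.060).
With 90% confidence, each one-unit increase in daily sodium intake is associated with a change of between 1.026 and 2.060 mmHg in systolic blood pressure.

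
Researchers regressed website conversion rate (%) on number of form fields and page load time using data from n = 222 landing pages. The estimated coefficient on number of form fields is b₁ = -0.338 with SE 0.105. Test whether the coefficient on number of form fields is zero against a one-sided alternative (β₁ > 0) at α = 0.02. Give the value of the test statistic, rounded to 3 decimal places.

t = -3.219

H₀: β₁ = 0 vs H₁: β₁ > 0.
t = (b₁ − β₁⁰)/SE = -0.338 / 0.105 = -3.219.
df = n − k − 1 = 222 − 2 − 1 = 219.
One-sided p ≈ 0.9993, which is ≥ 0.02, so fail to reject H₀.
The data do not give significant evidence that the true slope on number of form fields is positive, holding the other predictors fixed.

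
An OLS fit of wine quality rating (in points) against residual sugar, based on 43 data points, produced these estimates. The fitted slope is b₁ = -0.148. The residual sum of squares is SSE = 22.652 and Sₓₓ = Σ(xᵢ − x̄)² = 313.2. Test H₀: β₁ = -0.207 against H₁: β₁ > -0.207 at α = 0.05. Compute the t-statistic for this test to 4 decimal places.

MSE = SSE/(n − 2) = 22.652/41 = 0.552488.
SE(b₁) = √(MSE/Sₓₓ) = √(0.552488/313.2) = 0.0420001.
t = (-0.148 − (-0.207)) / 0.0420001 = 1.4048.
df = n − 2 = 41.
One-sided p ≈ 0.0838, which is ≥ 0.05, so fail to reject H₀.
The data do not give significant evidence that the true slope on residual sugar exceeds -0.207 points per unit.

t = 1.4048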